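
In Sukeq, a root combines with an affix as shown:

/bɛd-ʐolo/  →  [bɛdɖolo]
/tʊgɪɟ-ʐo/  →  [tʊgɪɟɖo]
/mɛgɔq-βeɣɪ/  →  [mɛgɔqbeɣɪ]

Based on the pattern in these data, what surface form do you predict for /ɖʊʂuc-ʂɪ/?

The data show progressive manner assimilation: /ʐ/ → [ɖ] after /d/; /ʐ/ → [ɖ] after /ɟ/; /β/ → [b] after /q/. In each pair only manner changes, matching the preceding consonant, while place and voice stay constant.
The rule targets /ʂ/ (voiceless retroflex fricative), which sits after the trigger /c/ (stop).
Changing only its manner to stop gives [ʈ] — the voiceless retroflex stop.

[ɖʊʂucʈɪ]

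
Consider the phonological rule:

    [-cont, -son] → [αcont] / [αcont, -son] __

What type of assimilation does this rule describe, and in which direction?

The shared variable α links the value of [cont] on the target to that of the neighbouring obstruent. [cont] distinguishes stops from fricatives — a manner-of-articulation feature — so this is manner assimilation.
The conditioning segment sits to the left of the focus bar, meaning the trigger precedes the segment that changes — progressive assimilation.

progressive manner assimilation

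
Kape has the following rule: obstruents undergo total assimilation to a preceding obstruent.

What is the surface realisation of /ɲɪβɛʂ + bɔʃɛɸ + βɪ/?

/b/ is the segment targeted by the rule; it sits immediately after /ʂ/, so it assimilates completely and surfaces as [ʂ].
At the second juncture, /β/ likewise becomes [ɸ] adjacent to /ɸ/.

[ɲɪβɛʂʂɔʃɛɸɸɪ]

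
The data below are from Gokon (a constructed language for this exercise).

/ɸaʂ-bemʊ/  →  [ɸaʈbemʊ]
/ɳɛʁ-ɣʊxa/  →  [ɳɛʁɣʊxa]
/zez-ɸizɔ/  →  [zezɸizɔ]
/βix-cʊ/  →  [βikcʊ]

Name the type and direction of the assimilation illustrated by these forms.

regressive manner assimilation

Comparing underlying and surface forms, /ʂ/ → [ʈ] is the alternation; the neighbouring /b/ is constant.
/ʂ/ is a fricative while /b/ is a stop; the output [ʈ] is a stop, matching the trigger — so the feature that spreads is manner.
Place and voice are unchanged, so the assimilation is partial, not total.
The same holds elsewhere in the data: /x/ → [k] before /c/ (fricative → stop, matching a stop) — only manner changes, and always toward the following segment.
Nothing changes in [ɳɛʁɣʊxa], [zezɸizɔ]: there the adjacent consonants already agree in manner (/ʁ/ and /ɣ/ are both fricatives; /z/ and /ɸ/ are both fricatives), so these forms are consistent with the same rule.
The trigger is the following segment, so the direction is regressive (anticipatory).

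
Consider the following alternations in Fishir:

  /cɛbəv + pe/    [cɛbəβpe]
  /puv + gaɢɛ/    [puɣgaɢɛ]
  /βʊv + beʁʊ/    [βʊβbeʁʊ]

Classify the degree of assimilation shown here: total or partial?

Comparing underlying and surface forms, /v/ → [β] is the alternation; the neighbouring /p/ is constant.
The change labiodental → bilabial matches the place of the following /p/, identifying this as place assimilation.
Manner and voice are unchanged, so the assimilation is partial, not total.
The other alternating forms pattern the same way: /v/ → [ɣ] before /g/ (labiodental → velar, matching velar); /v/ → [β] before /b/ (labiodental → bilabial, matching bilabial) — only place changes, and always toward the following segment.

partial assimilation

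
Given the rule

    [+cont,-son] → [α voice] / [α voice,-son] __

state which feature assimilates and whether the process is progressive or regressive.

The rule copies [voice] from the environment onto the target, so the assimilating feature is voicing.
The conditioning segment sits to the left of the focus bar, meaning the trigger precedes the segment that changes — progressive assimilation.

progressive voicing assimilation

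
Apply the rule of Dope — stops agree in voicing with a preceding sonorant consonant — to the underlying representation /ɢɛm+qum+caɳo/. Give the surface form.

/q/ is a voiceless uvular stop. The preceding trigger /m/ is voiced, so /q/ must become voiced as well.
The voiced uvular stop is [ɢ], so /q/ → [ɢ].
At the second juncture, /c/ likewise becomes [ɟ] adjacent to /m/.

[ɢɛmɢumɟaɳo]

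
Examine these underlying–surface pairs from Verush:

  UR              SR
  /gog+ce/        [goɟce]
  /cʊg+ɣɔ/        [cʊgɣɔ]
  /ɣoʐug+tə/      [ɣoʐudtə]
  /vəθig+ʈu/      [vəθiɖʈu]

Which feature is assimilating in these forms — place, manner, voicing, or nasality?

Comparing underlying and surface forms, /g/ → [ɟ] is the alternation; the neighbouring /c/ is constant.
The change velar → palatal matches the place of the following /c/, identifying this as place assimilation.
Checking the remaining alternations: /g/ → [d] before /t/ (velar → alveolar, matching alveolar); /g/ → [ɖ] before /ʈ/ (velar → retroflex, matching retroflex) — only place changes, and always toward the following segment.
No alternation appears in [cʊgɣɔ]: there the adjacent consonants already agree in place (/g/ and /ɣ/ are both velar), so this form is consistent with the same rule.

place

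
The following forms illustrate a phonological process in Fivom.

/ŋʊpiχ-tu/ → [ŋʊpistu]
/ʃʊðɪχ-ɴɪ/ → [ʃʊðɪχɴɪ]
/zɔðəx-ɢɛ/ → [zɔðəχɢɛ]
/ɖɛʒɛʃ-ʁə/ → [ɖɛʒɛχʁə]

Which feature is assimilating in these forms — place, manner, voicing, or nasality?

Comparing underlying and surface forms, /χ/ → [s] is the alternation; the neighbouring /t/ is constant.
The change uvular → alveolar matches the place of the following /t/, identifying this as place assimilation.
The same holds elsewhere in the data: /x/ → [χ] before /ɢ/ (velar → uvular, matching uvular); /ʃ/ → [χ] before /ʁ/ (postalveolar → uvular, matching uvular) — only place changes, and always toward the following segment.
No alternation appears in [ʃʊðɪχɴɪ]: there the adjacent consonants already agree in place (/χ/ and /ɴ/ are both uvular), so this form is consistent with the same rule.

place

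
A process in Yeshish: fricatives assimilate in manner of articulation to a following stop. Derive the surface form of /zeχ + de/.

The rule targets /χ/ (voiceless uvular fricative), which sits before the trigger /d/ (stop).
The voiceless uvular stop is [q], so /χ/ → [q].

[zeqde]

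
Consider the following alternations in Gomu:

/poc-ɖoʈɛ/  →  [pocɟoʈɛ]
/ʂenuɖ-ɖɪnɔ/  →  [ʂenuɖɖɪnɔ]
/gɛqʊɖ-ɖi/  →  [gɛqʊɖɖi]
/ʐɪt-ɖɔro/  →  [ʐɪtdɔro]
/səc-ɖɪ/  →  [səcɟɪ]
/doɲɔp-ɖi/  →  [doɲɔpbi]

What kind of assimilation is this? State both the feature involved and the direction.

progressive place assimilation

Comparing underlying and surface forms, /ɖ/ → [ɟ] is the alternation; the neighbouring /c/ is constant.
/ɖ/ is retroflex while /c/ is palatal; the output [ɟ] is palatal, matching the trigger — so the feature that spreads is place.
Manner and voice are unchanged, so the assimilation is partial, not total.
The other alternating forms pattern the same way: /ɖ/ → [d] after /t/ (retroflex → alveolar, matching alveolar); /ɖ/ → [b] after /p/ (retroflex → bilabial, matching bilabial) — only place changes, and always toward the preceding segment.
No alternation appears in [ʂenuɖɖɪnɔ], [gɛqʊɖɖi]: there the adjacent consonants already agree in place (/ɖ/ and /ɖ/ are both retroflex; /ɖ/ and /ɖ/ are both retroflex), so these forms are consistent with the same rule.
Since the segment that changes follows the conditioning segment, the assimilation is progressive.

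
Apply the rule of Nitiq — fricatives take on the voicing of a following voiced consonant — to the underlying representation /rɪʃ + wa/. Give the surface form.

/ʃ/ is a voiceless postalveolar fricative. The following trigger /w/ is voiced, so /ʃ/ must become voiced as well.
A voiced postalveolar fricative is [ʒ], so the surface segment is [ʒ].

[rɪʒwa]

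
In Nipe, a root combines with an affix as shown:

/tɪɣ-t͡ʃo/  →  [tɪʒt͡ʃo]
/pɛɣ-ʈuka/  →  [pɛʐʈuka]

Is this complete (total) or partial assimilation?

Underlying /ɣ/ is realised as [ʒ] next to /t͡ʃ/; /t͡ʃ/ itself does not change.
The change velar → postalveolar matches the place of the following /t͡ʃ/, identifying this as place assimilation.
Manner and voice are unchanged, so the assimilation is partial, not total.
Checking the remaining alternation: /ɣ/ → [ʐ] before /ʈ/ (velar → retroflex, matching retroflex) — only place changes, and always toward the following segment.

partial assimilation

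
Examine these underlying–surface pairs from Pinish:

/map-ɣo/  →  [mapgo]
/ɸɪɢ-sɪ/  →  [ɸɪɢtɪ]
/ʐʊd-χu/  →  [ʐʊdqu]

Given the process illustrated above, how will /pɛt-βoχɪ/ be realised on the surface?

[pɛtboχɪ]

The data show progressive manner assimilation: /ɣ/ → [g] after /p/; /s/ → [t] after /ɢ/; /χ/ → [q] after /d/. In each pair only manner changes, matching the preceding consonant, while place and voice stay constant.
The rule targets /β/ (voiced bilabial fricative), which sits after the trigger /t/ (stop).
A voiced bilabial stop is [b], so the surface segment is [b].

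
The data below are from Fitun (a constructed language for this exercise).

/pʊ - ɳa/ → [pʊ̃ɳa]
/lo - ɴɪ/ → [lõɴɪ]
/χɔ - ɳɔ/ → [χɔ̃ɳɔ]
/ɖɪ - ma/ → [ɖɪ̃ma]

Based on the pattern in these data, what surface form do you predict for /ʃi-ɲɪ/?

The data show regressive nasality assimilation (vowel nasalisation): /ʊ/ → [ʊ̃] before /ɳ/; /o/ → [õ] before /ɴ/; /ɔ/ → [ɔ̃] before /ɳ/; /ɪ/ → [ɪ̃] before /m/ — a vowel is nasalised by an immediately following nasal consonant.
/i/ sits next to the nasal /ɲ/ and is therefore nasalised to [ĩ].

[ʃĩɲɪ]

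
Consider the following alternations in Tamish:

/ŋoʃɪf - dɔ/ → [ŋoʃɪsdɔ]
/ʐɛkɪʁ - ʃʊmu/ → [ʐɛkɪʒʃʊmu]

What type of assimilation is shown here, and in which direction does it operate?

The segment that alternates is /f/, which surfaces as [s] when adjacent to /d/.
/f/ is labiodental while /d/ is alveolar; the output [s] is alveolar, matching the trigger — so the feature that spreads is place.
Manner and voice are unchanged, so the assimilation is partial, not total.
Checking the remaining alternation: /ʁ/ → [ʒ] before /ʃ/ (uvular → postalveolar, matching postalveolar) — only place changes, and always toward the following segment.
The trigger is the following segment, so the direction is regressive (anticipatory).

regressive place assimilation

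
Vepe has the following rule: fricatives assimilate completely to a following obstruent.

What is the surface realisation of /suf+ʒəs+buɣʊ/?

[suʒʒəbbuɣʊ]

/f/ is the segment targeted by the rule; it sits immediately before /ʒ/, so it assimilates completely and surfaces as [ʒ].
The same rule applies at the second boundary: /s/ → [b] next to /b/.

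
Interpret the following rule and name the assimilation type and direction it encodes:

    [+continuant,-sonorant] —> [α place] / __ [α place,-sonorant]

regressive place assimilation

The shared variable α links the value of the place features (abbreviated [place]) on the target to the same value on the neighbouring segment, so place is the feature that assimilates.
Since the environment is written after the underscore, the trigger follows the target; the direction is regressive.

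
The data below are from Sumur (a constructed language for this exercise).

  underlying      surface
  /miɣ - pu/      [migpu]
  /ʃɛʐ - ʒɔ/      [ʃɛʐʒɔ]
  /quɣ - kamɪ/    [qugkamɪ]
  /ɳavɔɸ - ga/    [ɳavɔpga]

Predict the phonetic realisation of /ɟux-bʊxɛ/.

The data show regressive manner assimilation: /ɣ/ → [g] before /p/; /ɣ/ → [g] before /k/; /ɸ/ → [p] before /g/. In each pair only manner changes, matching the following consonant, while place and voice stay constant.
No alternation appears in [ʃɛʐʒɔ]: there the adjacent consonants already agree in manner (/ʐ/ and /ʒ/ are both fricatives), so this form is consistent with the same rule.
The rule targets /x/ (voiceless velar fricative), which sits before the trigger /b/ (stop).
The voiceless velar stop is [k], so /x/ → [k].

[ɟukbʊxɛ]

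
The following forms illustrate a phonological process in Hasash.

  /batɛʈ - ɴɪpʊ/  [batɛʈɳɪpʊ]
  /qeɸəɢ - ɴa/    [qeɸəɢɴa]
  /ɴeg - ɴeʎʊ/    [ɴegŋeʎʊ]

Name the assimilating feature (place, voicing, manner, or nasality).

place

The segment that alternates is /ɴ/, which surfaces as [ɳ] when adjacent to /ʈ/.
/ɴ/ is uvular while /ʈ/ is retroflex; the output [ɳ] is retroflex, matching the trigger — so the feature that spreads is place.
The other alternating form patterns the same way: /ɴ/ → [ŋ] after /g/ (uvular → velar, matching velar) — only place changes, and always toward the preceding segment.
Nothing changes in [qeɸəɢɴa]: there the adjacent consonants already agree in place (/ɴ/ and /ɢ/ are both uvular), so this form is consistent with the same rule.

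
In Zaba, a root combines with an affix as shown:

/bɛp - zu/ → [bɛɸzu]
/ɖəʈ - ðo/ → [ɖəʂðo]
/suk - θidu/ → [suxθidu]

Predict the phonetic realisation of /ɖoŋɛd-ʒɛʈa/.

[ɖoŋɛzʒɛʈa]

The data show regressive manner assimilation: /p/ → [ɸ] before /z/; /ʈ/ → [ʂ] before /ð/; /k/ → [x] before /θ/. In each pair only manner changes, matching the following consonant, while place and voice stay constant.
The rule targets /d/ (voiced alveolar stop), which sits before the trigger /ʒ/ (fricative).
The voiced alveolar fricative is [z], so /d/ → [z].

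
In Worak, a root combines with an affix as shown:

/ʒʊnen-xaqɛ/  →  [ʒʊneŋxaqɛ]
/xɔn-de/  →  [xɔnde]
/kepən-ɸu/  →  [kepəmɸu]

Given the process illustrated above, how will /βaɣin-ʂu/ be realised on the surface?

[βaɣiɳʂu]

The data show regressive place assimilation: /n/ → [ŋ] before /x/; /n/ → [m] before /ɸ/. In each pair only place changes, matching the following consonant, while manner and voice stay constant.
No alternation appears in [xɔnde]: there the adjacent consonants already agree in place (/n/ and /d/ are both alveolar), so this form is consistent with the same rule.
/n/ is a voiced alveolar nasal. The following trigger /ʂ/ is retroflex, so /n/ must become retroflex as well.
A voiced retroflex nasal is [ɳ], so the surface segment is [ɳ].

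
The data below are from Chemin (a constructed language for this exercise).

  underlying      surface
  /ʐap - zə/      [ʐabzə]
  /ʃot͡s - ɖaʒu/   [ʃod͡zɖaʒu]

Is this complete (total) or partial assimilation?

Comparing underlying and surface forms, /p/ → [b] is the alternation; the neighbouring /z/ is constant.
/p/ is voiceless while /z/ is voiced; the output [b] is voiced, matching the trigger — so the feature that spreads is voicing.
Place and manner are unchanged, so the assimilation is partial, not total.
Checking the remaining alternation: /t͡s/ → [d͡z] before /ɖ/ (voiceless → voiced, matching voiced) — only voicing changes, and always toward the following segment.

partial assimilation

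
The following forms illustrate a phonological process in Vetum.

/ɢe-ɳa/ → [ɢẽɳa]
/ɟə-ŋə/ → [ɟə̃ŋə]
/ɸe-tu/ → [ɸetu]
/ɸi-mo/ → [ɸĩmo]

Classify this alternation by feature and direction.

regressive nasality assimilation (vowel nasalisation)

The vowel /e/ surfaces as nasalised [ẽ] next to the following nasal /ɳ/ — it has acquired the [+nasal] feature of its neighbour.
The other forms show the same pattern: /ə/ → [ə̃] before /ŋ/; /i/ → [ĩ] before /m/ — each time a vowel is nasalised next to a following nasal.
No change occurs in [ɸetu] because the vowel at the boundary is adjacent to an oral consonant, not a nasal (/e/ next to /t/).
Because the conditioning nasal is to the right of the vowel that changes, the process is regressive (anticipatory).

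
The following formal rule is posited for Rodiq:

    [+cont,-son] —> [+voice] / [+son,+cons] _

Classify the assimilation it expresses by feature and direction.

The target ([+cont,-son], fricatives) acquires [+voice] next to a sonorant consonant ([+son,+cons]) — it takes on the voicing of its neighbour, so the feature that spreads is voicing.
The conditioning segment sits to the left of the focus bar, meaning the trigger precedes the segment that changes — progressive assimilation.

progressive voicing assimilation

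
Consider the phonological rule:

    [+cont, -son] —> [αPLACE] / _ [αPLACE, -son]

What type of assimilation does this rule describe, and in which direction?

regressive place assimilation

The rule copies the place features (abbreviated [PLACE]) from the environment onto the target, so the assimilating feature is place.
Since the environment is written after the underscore, the trigger follows the target; the direction is regressive.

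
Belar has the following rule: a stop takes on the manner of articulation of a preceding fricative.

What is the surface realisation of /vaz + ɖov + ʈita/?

/ɖ/ is a voiced retroflex stop. The preceding trigger /z/ is a fricative, so /ɖ/ must become a fricative as well.
The voiced retroflex fricative is [ʐ], so /ɖ/ → [ʐ].
The same rule applies at the second boundary: /ʈ/ → [ʂ] next to /v/.

[vazʐovʂita]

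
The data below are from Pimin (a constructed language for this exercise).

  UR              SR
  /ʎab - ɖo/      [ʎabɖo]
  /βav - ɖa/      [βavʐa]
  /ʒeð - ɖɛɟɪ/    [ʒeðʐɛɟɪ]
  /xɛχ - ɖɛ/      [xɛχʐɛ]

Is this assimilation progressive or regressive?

progressive

Comparing underlying and surface forms, /ɖ/ → [ʐ] is the alternation; the neighbouring /v/ is constant.
/ɖ/ is a stop while /v/ is a fricative; the output [ʐ] is a fricative, matching the trigger — so the feature that spreads is manner.
The same holds elsewhere in the data: /ɖ/ → [ʐ] after /ð/ (stop → fricative, matching a fricative); /ɖ/ → [ʐ] after /χ/ (stop → fricative, matching a fricative) — only manner changes, and always toward the preceding segment.
Nothing changes in [ʎabɖo]: there the adjacent consonants already agree in manner (/ɖ/ and /b/ are both stops), so this form is consistent with the same rule.
Since the segment that changes follows the conditioning segment, the assimilation is progressive.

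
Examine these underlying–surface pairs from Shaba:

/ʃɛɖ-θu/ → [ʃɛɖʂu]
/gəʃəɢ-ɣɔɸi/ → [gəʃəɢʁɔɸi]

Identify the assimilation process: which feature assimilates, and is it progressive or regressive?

Comparing underlying and surface forms, /θ/ → [ʂ] is the alternation; the neighbouring /ɖ/ is constant.
/θ/ is dental while /ɖ/ is retroflex; the output [ʂ] is retroflex, matching the trigger — so the feature that spreads is place.
Manner and voice are unchanged, so the assimilation is partial, not total.
The same holds elsewhere in the data: /ɣ/ → [ʁ] after /ɢ/ (velar → uvular, matching uvular) — only place changes, and always toward the preceding segment.
The trigger is the preceding segment, so the direction is progressive (perseverative).

progressive place assimilation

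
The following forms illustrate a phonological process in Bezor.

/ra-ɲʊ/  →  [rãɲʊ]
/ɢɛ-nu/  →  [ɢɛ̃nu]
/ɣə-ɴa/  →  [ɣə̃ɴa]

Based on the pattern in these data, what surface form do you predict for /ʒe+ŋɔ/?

[ʒẽŋɔ]

The data show regressive nasality assimilation (vowel nasalisation): /a/ → [ã] before /ɲ/; /ɛ/ → [ɛ̃] before /n/; /ə/ → [ə̃] before /ɴ/ — a vowel is nasalised by an immediately following nasal consonant.
/e/ sits next to the nasal /ŋ/ and is therefore nasalised to [ẽ].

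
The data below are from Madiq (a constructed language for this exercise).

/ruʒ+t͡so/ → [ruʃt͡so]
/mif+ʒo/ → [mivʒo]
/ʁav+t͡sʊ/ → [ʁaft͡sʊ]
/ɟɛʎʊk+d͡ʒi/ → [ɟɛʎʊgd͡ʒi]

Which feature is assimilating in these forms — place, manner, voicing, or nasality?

voicing

Comparing underlying and surface forms, /ʒ/ → [ʃ] is the alternation; the neighbouring /t͡s/ is constant.
/ʒ/ is voiced while /t͡s/ is voiceless; the output [ʃ] is voiceless, matching the trigger — so the feature that spreads is voicing.
The other alternating forms pattern the same way: /f/ → [v] before /ʒ/ (voiceless → voiced, matching voiced); /v/ → [f] before /t͡s/ (voiced → voiceless, matching voiceless); /k/ → [g] before /d͡ʒ/ (voiceless → voiced, matching voiced) — only voicing changes, and always toward the following segment.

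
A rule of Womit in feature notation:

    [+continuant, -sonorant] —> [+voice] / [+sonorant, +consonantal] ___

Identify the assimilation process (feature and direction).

progressive voicing assimilation

The structural change is [+voice], and the conditioning segment [+sonorant, +consonantal] (a sonorant consonant) is itself voiced, so the target comes to share the voicing of its neighbour — voicing assimilation.
The conditioning segment sits to the left of the focus bar, meaning the trigger precedes the segment that changes — progressive assimilation.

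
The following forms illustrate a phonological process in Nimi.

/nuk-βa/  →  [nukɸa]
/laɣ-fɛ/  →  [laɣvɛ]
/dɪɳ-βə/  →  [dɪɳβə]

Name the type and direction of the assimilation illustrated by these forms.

Underlying /β/ is realised as [ɸ] next to /k/; /k/ itself does not change.
The change voiced → voiceless matches the voicing of the preceding /k/, identifying this as voicing assimilation.
Place and manner are unchanged, so the assimilation is partial, not total.
Checking the remaining alternation: /f/ → [v] after /ɣ/ (voiceless → voiced, matching voiced) — only voicing changes, and always toward the preceding segment.
Nothing changes in [dɪɳβə]: there the adjacent consonants already agree in voicing (/β/ and /ɳ/ are both voiced), so this form is consistent with the same rule.
Since the segment that changes follows the conditioning segment, the assimilation is progressive.

progressive voicing assimilation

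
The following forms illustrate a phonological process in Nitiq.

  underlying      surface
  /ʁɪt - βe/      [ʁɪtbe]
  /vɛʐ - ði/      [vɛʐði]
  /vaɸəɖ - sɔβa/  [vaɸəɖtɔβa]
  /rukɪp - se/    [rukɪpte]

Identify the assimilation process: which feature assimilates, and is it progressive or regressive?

progressive manner assimilation

Underlying /β/ is realised as [b] next to /t/; /t/ itself does not change.
/β/ is a fricative while /t/ is a stop; the output [b] is a stop, matching the trigger — so the feature that spreads is manner.
Place and voice are unchanged, so the assimilation is partial, not total.
The other alternating forms pattern the same way: /s/ → [t] after /ɖ/ (fricative → stop, matching a stop); /s/ → [t] after /p/ (fricative → stop, matching a stop) — only manner changes, and always toward the preceding segment.
No alternation appears in [vɛʐði]: there the adjacent consonants already agree in manner (/ð/ and /ʐ/ are both fricatives), so this form is consistent with the same rule.
The trigger is the preceding segment, so the direction is progressive (perseverative).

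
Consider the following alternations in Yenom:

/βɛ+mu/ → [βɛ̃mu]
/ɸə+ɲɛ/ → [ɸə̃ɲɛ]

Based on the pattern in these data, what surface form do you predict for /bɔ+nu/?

[bɔ̃nu]

The data show regressive nasality assimilation (vowel nasalisation): /ɛ/ → [ɛ̃] before /m/; /ə/ → [ə̃] before /ɲ/ — a vowel is nasalised by an immediately following nasal consonant.
/ɔ/ sits next to the nasal /n/ and is therefore nasalised to [ɔ̃].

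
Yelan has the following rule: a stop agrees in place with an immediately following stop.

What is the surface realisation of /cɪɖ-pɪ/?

/ɖ/ is a voiced retroflex stop. The following trigger /p/ is bilabial, so /ɖ/ must become bilabial as well.
Changing only its place to bilabial gives [b] — the voiced bilabial stop.

[cɪbpɪ]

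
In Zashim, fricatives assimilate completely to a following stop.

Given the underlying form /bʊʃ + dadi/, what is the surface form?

[bʊddadi]

/ʃ/ is the segment targeted by the rule; it sits immediately before /d/, so it assimilates completely and surfaces as [d].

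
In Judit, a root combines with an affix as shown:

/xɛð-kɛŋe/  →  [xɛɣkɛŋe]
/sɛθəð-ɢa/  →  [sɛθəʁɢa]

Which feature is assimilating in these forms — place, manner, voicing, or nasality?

Comparing underlying and surface forms, /ð/ → [ɣ] is the alternation; the neighbouring /k/ is constant.
/ð/ is dental while /k/ is velar; the output [ɣ] is velar, matching the trigger — so the feature that spreads is place.
The same holds elsewhere in the data: /ð/ → [ʁ] before /ɢ/ (dental → uvular, matching uvular) — only place changes, and always toward the following segment.

place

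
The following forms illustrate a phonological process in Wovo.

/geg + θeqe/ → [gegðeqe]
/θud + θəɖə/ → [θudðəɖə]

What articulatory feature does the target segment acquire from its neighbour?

voicing

Comparing underlying and surface forms, /θ/ → [ð] is the alternation; the neighbouring /g/ is constant.
The change voiceless → voiced matches the voicing of the preceding /g/, identifying this as voicing assimilation.
Checking the remaining alternation: /θ/ → [ð] after /d/ (voiceless → voiced, matching voiced) — only voicing changes, and always toward the preceding segment.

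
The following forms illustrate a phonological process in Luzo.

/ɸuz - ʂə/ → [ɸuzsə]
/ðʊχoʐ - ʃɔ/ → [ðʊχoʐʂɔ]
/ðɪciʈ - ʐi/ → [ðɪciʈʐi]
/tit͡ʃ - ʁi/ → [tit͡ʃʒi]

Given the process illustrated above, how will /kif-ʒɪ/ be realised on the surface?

[kifvɪ]

The data show progressive place assimilation: /ʂ/ → [s] after /z/; /ʃ/ → [ʂ] after /ʐ/; /ʁ/ → [ʒ] after /t͡ʃ/. In each pair only place changes, matching the preceding consonant, while manner and voice stay constant.
Nothing changes in [ðɪciʈʐi]: there the adjacent consonants already agree in place (/ʐ/ and /ʈ/ are both retroflex), so this form is consistent with the same rule.
The rule targets /ʒ/ (voiced postalveolar fricative), which sits after the trigger /f/ (labiodental).
Changing only its place to labiodental gives [v] — the voiced labiodental fricative.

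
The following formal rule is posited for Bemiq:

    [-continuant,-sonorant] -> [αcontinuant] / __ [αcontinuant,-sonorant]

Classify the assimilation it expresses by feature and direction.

regressive manner assimilation

The shared variable α links the value of [continuant] on the target to that of the neighbouring obstruent. [continuant] distinguishes stops from fricatives — a manner-of-articulation feature — so this is manner assimilation.
The conditioning segment sits to the right of the focus bar, meaning the trigger follows the segment that changes — regressive assimilation.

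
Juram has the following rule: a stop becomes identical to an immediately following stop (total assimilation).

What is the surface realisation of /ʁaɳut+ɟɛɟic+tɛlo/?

[ʁaɳuɟɟɛɟittɛlo]

/t/ is the segment targeted by the rule; it sits immediately before /ɟ/, so it assimilates completely and surfaces as [ɟ].
At the second juncture, /c/ likewise becomes [t] adjacent to /t/.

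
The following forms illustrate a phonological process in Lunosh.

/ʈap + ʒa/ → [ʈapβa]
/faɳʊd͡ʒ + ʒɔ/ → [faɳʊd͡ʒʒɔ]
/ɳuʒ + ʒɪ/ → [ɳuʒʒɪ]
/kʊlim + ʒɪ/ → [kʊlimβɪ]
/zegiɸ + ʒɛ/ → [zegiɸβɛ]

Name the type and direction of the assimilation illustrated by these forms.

Comparing underlying and surface forms, /ʒ/ → [β] is the alternation; the neighbouring /p/ is constant.
The change postalveolar → bilabial matches the place of the preceding /p/, identifying this as place assimilation.
Manner and voice are unchanged, so the assimilation is partial, not total.
Checking the remaining alternations: /ʒ/ → [β] after /m/ (postalveolar → bilabial, matching bilabial); /ʒ/ → [β] after /ɸ/ (postalveolar → bilabial, matching bilabial) — only place changes, and always toward the preceding segment.
No alternation appears in [faɳʊd͡ʒʒɔ], [ɳuʒʒɪ]: there the adjacent consonants already agree in place (/ʒ/ and /d͡ʒ/ are both postalveolar; /ʒ/ and /ʒ/ are both postalveolar), so these forms are consistent with the same rule.
The trigger is the preceding segment, so the direction is progressive (perseverative).

progressive place assimilation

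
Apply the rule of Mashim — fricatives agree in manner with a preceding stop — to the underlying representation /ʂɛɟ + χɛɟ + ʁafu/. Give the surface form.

/χ/ is a voiceless uvular fricative. The preceding trigger /ɟ/ is a stop, so /χ/ must become a stop as well.
Changing only its manner to stop gives [q] — the voiceless uvular stop.
At the second juncture, /ʁ/ likewise becomes [ɢ] adjacent to /ɟ/.

[ʂɛɟqɛɟɢafu]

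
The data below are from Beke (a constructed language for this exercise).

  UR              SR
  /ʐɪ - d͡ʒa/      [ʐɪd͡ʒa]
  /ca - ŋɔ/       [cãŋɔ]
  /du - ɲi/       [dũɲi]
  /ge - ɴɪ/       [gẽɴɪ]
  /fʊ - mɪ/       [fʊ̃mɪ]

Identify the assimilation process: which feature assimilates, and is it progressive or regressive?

The vowel /a/ surfaces as nasalised [ã] next to the following nasal /ŋ/ — it has acquired the [+nasal] feature of its neighbour.
Likewise in the remaining data: /u/ → [ũ] before /ɲ/; /e/ → [ẽ] before /ɴ/; /ʊ/ → [ʊ̃] before /m/ — each time a vowel is nasalised next to a following nasal.
No change occurs in [ʐɪd͡ʒa] because the vowel at the boundary is adjacent to an oral consonant, not a nasal (/ɪ/ next to /d͡ʒ/).
Because the conditioning nasal is to the right of the vowel that changes, the process is regressive (anticipatory).

regressive nasality assimilation (vowel nasalisation)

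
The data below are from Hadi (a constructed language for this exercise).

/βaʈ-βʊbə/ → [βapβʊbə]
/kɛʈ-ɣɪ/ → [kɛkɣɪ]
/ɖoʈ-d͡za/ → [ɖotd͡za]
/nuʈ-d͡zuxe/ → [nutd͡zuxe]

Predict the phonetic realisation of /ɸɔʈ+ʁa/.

The data show regressive place assimilation: /ʈ/ → [p] before /β/; /ʈ/ → [k] before /ɣ/; /ʈ/ → [t] before /d͡z/. In each pair only place changes, matching the following consonant, while manner and voice stay constant.
The rule targets /ʈ/ (voiceless retroflex stop), which sits before the trigger /ʁ/ (uvular).
The voiceless uvular stop is [q], so /ʈ/ → [q].

[ɸɔqʁa]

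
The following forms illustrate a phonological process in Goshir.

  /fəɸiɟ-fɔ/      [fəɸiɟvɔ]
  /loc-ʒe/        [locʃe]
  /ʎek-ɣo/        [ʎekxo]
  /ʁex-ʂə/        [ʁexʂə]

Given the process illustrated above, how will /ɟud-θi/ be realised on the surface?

[ɟudði]

The data show progressive voicing assimilation: /f/ → [v] after /ɟ/; /ʒ/ → [ʃ] after /c/; /ɣ/ → [x] after /k/. In each pair only voicing changes, matching the preceding consonant, while place and manner stay constant.
No alternation appears in [ʁexʂə]: there the adjacent consonants already agree in voicing (/ʂ/ and /x/ are both voiceless), so this form is consistent with the same rule.
The rule targets /θ/ (voiceless dental fricative), which sits after the trigger /d/ (voiced).
A voiced dental fricative is [ð], so the surface segment is [ð].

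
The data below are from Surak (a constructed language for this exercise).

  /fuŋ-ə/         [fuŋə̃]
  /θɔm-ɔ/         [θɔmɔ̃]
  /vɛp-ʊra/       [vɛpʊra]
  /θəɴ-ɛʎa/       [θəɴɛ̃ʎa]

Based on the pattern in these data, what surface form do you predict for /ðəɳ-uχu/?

The data show progressive nasality assimilation (vowel nasalisation): /ə/ → [ə̃] after /ŋ/; /ɔ/ → [ɔ̃] after /m/; /ɛ/ → [ɛ̃] after /ɴ/ — a vowel is nasalised by an immediately preceding nasal consonant.
No change occurs in [vɛpʊra] because the vowel at the boundary is adjacent to an oral consonant, not a nasal (/ʊ/ next to /p/).
The vowel /u/ is adjacent to the preceding nasal /ɳ/, so it acquires [+nasal] and surfaces as [ũ].

[ðəɳũχu]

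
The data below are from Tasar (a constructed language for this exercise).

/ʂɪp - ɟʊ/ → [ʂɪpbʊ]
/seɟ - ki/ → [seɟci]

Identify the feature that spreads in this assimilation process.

Underlying /ɟ/ is realised as [b] next to /p/; /p/ itself does not change.
The change palatal → bilabial matches the place of the preceding /p/, identifying this as place assimilation.
Checking the remaining alternation: /k/ → [c] after /ɟ/ (velar → palatal, matching palatal) — only place changes, and always toward the preceding segment.

place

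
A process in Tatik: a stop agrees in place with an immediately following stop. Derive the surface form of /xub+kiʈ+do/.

[xugkitdo]

The rule targets /b/ (voiced bilabial stop), which sits before the trigger /k/ (velar).
A voiced velar stop is [g], so the surface segment is [g].
At the second juncture, /ʈ/ likewise becomes [t] adjacent to /d/.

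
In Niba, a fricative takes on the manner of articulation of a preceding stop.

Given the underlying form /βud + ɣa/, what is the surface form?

/ɣ/ is a voiced velar fricative. The preceding trigger /d/ is a stop, so /ɣ/ must become a stop as well.
A voiced velar stop is [g], so the surface segment is [g].

[βudga]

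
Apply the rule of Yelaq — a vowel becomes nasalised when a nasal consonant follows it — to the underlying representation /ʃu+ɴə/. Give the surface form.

/u/ sits next to the nasal /ɴ/ and is therefore nasalised to [ũ].

[ʃũɴə]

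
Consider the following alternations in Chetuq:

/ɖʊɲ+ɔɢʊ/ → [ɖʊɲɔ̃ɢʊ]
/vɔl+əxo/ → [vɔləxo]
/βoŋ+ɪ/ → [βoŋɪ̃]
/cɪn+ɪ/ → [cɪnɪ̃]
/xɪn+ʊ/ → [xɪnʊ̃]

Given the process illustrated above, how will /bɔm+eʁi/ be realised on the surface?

The data show progressive nasality assimilation (vowel nasalisation): /ɔ/ → [ɔ̃] after /ɲ/; /ɪ/ → [ɪ̃] after /ŋ/; /ɪ/ → [ɪ̃] after /n/; /ʊ/ → [ʊ̃] after /n/ — a vowel is nasalised by an immediately preceding nasal consonant.
No change occurs in [vɔləxo] because the vowel at the boundary is adjacent to an oral consonant, not a nasal (/ə/ next to /l/).
The vowel /e/ is adjacent to the preceding nasal /m/, so it acquires [+nasal] and surfaces as [ẽ].

[bɔmẽʁi]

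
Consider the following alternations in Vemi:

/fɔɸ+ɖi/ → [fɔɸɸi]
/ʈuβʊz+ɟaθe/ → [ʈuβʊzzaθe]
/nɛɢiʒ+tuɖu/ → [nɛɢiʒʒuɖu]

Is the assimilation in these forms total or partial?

The segment that alternates is /ɖ/, which surfaces as [ɸ] when adjacent to /ɸ/.
The output [ɸ] is identical to the trigger /ɸ/ — every feature (place, manner, voicing) has been copied — so this is total assimilation.
The other forms behave the same way: /ɟ/ → [z] after /z/; /t/ → [ʒ] after /ʒ/ — in each case the output is a copy of the preceding consonant.

total assimilation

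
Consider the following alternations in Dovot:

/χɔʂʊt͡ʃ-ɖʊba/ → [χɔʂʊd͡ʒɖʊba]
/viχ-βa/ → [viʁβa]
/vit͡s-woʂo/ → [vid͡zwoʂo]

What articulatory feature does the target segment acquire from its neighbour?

The segment that alternates is /t͡ʃ/, which surfaces as [d͡ʒ] when adjacent to /ɖ/.
/t͡ʃ/ is voiceless while /ɖ/ is voiced; the output [d͡ʒ] is voiced, matching the trigger — so the feature that spreads is voicing.
Checking the remaining alternations: /χ/ → [ʁ] before /β/ (voiceless → voiced, matching voiced); /t͡s/ → [d͡z] before /w/ (voiceless → voiced, matching voiced) — only voicing changes, and always toward the following segment.

voicing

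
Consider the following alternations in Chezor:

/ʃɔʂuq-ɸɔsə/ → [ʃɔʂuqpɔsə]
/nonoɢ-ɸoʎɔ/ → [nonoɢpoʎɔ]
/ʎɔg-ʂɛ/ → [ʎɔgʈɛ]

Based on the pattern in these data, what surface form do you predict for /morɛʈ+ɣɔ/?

[morɛʈgɔ]

The data show progressive manner assimilation: /ɸ/ → [p] after /q/; /ɸ/ → [p] after /ɢ/; /ʂ/ → [ʈ] after /g/. In each pair only manner changes, matching the preceding consonant, while place and voice stay constant.
/ɣ/ is a voiced velar fricative. The preceding trigger /ʈ/ is a stop, so /ɣ/ must become a stop as well.
A voiced velar stop is [g], so the surface segment is [g].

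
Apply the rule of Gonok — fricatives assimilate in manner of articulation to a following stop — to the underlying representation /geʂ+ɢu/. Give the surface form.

[geʈɢu]

The rule targets /ʂ/ (voiceless retroflex fricative), which sits before the trigger /ɢ/ (stop).
A voiceless retroflex stop is [ʈ], so the surface segment is [ʈ].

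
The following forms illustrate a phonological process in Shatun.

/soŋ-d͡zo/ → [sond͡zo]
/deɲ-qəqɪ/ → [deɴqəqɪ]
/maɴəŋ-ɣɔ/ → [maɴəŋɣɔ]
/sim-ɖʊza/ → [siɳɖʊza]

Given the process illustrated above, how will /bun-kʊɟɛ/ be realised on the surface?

The data show regressive place assimilation: /ŋ/ → [n] before /d͡z/; /ɲ/ → [ɴ] before /q/; /m/ → [ɳ] before /ɖ/. In each pair only place changes, matching the following consonant, while manner and voice stay constant.
No alternation appears in [maɴəŋɣɔ]: there the adjacent consonants already agree in place (/ŋ/ and /ɣ/ are both velar), so this form is consistent with the same rule.
/n/ is a voiced alveolar nasal. The following trigger /k/ is velar, so /n/ must become velar as well.
Changing only its place to velar gives [ŋ] — the voiced velar nasal.

[buŋkʊɟɛ]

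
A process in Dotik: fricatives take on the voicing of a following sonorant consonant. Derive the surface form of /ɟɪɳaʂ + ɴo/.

The rule targets /ʂ/ (voiceless retroflex fricative), which sits before the trigger /ɴ/ (voiced).
Changing only its voicing to voiced gives [ʐ] — the voiced retroflex fricative.

[ɟɪɳaʐɴo]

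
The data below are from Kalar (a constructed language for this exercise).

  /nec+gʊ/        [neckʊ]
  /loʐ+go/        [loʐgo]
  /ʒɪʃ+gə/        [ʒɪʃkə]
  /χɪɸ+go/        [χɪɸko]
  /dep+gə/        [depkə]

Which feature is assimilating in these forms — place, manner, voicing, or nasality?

Underlying /g/ is realised as [k] next to /c/; /c/ itself does not change.
The change voiced → voiceless matches the voicing of the preceding /c/, identifying this as voicing assimilation.
The other alternating forms pattern the same way: /g/ → [k] after /ʃ/ (voiced → voiceless, matching voiceless); /g/ → [k] after /ɸ/ (voiced → voiceless, matching voiceless); /g/ → [k] after /p/ (voiced → voiceless, matching voiceless) — only voicing changes, and always toward the preceding segment.
No alternation appears in [loʐgo]: there the adjacent consonants already agree in voicing (/g/ and /ʐ/ are both voiced), so this form is consistent with the same rule.

voicing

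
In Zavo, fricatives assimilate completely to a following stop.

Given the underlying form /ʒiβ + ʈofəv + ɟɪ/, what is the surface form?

/β/ is the segment targeted by the rule; it sits immediately before /ʈ/, so it assimilates completely and surfaces as [ʈ].
At the second juncture, /v/ likewise becomes [ɟ] adjacent to /ɟ/.

[ʒiʈʈofəɟɟɪ]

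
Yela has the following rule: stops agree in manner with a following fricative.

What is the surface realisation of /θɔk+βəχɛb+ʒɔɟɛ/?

/k/ is a voiceless velar stop. The following trigger /β/ is a fricative, so /k/ must become a fricative as well.
The voiceless velar fricative is [x], so /k/ → [x].
At the second juncture, /b/ likewise becomes [β] adjacent to /ʒ/.

[θɔxβəχɛβʒɔɟɛ]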